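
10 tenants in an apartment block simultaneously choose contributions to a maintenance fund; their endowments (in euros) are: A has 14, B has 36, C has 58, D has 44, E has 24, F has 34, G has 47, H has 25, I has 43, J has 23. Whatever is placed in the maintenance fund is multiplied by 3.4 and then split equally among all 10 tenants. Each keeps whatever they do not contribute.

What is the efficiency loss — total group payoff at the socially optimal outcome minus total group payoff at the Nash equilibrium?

The private return per contributed unit is 3.4/10 = 0.3400 < 1 for every player regardless of endowment, so the Nash equilibrium is zero contribution and the group total is Σ E_j = 14 + 36 + 58 + 44 + 24 + 34 + 47 + 25 + 43 + 23 = 348.
Each contributed unit returns 3.400 to the group, so the social optimum is full contribution by everyone: group total = 3.400 × 348 = 1183.20.
Efficiency loss = (3.400 − 1) × 348 = 835.20.

835.20 euros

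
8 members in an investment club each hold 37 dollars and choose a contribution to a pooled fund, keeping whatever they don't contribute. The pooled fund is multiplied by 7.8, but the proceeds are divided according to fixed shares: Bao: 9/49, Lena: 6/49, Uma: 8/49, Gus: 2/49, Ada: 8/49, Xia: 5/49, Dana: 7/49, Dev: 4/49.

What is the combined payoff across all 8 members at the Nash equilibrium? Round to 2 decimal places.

A player with share s gets back 7.8·s per unit contributed, so full contribution is dominant for anyone with s > 1/7.8 = 0.1282 and zero contribution is dominant for anyone below.
Bao, Uma, Ada and Dana are above the threshold, contributing 37 each; the remaining 4 contribute 0. Total contributed: 148.
The pooled fund pays out 7.8 × 148 = 1154.40 in total (split across the unequal shares, but the aggregate is all that matters for the group sum).
The 4 free-riders keep 37 each, adding 148. Group total = 148 + 1154.40 = 1302.40.

1302.40 dollars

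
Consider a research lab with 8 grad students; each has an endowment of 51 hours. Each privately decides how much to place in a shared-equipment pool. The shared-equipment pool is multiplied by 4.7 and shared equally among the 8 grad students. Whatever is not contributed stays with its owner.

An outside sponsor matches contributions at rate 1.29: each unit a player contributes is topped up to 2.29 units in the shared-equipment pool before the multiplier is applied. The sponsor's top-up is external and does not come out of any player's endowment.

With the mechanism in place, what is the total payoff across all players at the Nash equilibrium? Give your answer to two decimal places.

Under the mechanism each unit contributed yields 4.7 × 2.29 / 8 = 1.3454 back to its contributor per unit of net cost, which exceeds 1, making full contribution the dominant choice for everyone.
At the Nash equilibrium everyone contributes 51. Group total payoff = 4.7 × 2.29 × 408 = 4391.30.

4391.30 hours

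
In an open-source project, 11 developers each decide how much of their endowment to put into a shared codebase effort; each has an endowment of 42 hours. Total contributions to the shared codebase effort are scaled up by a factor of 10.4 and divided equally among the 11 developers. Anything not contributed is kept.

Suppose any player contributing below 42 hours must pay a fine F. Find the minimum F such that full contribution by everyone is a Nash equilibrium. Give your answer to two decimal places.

2.29 hours

Given the others contribute fully, the best deviation is to contribute 0 (any partial contribution still incurs the fine and gives up units whose private return 0.9455 is below 1).
Deviating from 42 to 0 saves 42 hours but forfeits the deviator's share of the drop in the shared codebase effort: 10.4/11 × 42 = 39.71.
So the deviation gain is 42 − 39.71 = 2.29, and the fine must be at least 2.29 hours to wipe it out.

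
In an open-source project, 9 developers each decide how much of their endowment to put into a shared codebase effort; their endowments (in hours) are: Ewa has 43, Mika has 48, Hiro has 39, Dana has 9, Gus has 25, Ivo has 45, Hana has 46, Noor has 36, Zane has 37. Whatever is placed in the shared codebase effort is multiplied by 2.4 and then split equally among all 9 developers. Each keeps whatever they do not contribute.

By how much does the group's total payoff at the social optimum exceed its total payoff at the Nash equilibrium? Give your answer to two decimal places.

The private return per contributed unit is 2.4/9 = 0.2667 < 1 for every player regardless of endowment, so the Nash equilibrium is zero contribution and the group total is Σ E_j = 43 + 48 + 39 + 9 + 25 + 45 + 46 + 36 + 37 = 328.
Each contributed unit returns 2.400 to the group, so the social optimum is full contribution by everyone: group total = 2.400 × 328 = 787.20.
Efficiency loss = (2.400 − 1) × 328 = 459.20.

459.20 hours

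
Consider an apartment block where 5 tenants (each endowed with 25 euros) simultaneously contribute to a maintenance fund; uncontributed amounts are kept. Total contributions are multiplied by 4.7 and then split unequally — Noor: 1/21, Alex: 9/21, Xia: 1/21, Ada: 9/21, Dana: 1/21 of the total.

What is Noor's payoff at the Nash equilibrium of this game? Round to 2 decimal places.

36.19 euros

Player j's private return per contributed unit is 4.7 × (j's share). Contributing is weakly dominant for j when that share is at least 1/4.7 = 0.2128, and contributing 0 is dominant otherwise.
Alex and Ada clear that bar, contributing 25 each; the remaining 3 contribute 0. Total contributed: 50.
Noor keeps 25 and receives 4.7 × 50 × 1/21 = 11.19 from the maintenance fund, for a payoff of 36.19.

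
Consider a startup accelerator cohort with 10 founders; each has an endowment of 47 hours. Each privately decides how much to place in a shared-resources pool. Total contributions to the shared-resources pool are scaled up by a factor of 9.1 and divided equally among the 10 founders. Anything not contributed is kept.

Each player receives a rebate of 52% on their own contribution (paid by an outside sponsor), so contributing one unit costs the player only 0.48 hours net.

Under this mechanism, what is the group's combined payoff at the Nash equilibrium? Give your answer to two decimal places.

4521.40 hours

The effective private return per unit is now (9.1/10) / 0.48 = 1.8958 > 1, so every player's dominant strategy flips to full contribution.
So the Nash equilibrium is full contribution by all 10; the group earns 10 × (47 × 0.52 + 9.1 × 47) = 4521.40.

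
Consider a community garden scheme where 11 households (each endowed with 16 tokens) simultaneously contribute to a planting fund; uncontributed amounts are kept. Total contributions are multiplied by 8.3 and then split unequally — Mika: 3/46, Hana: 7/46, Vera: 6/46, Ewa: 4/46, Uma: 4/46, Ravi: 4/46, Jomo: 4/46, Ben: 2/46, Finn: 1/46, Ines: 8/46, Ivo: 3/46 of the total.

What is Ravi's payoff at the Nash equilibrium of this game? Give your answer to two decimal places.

50.64 tokens

For player j, contributing a unit is worthwhile iff 8.3 × (j's share) ≥ 1, i.e. iff j's share is at least 0.1205.
Hana, Vera and Ines clear that bar, contributing 16 each; the remaining 8 contribute 0. Total contributed: 48.
Ravi keeps 16 and receives 8.3 × 48 × 4/46 = 34.64 from the planting fund, for a payoff of 50.64.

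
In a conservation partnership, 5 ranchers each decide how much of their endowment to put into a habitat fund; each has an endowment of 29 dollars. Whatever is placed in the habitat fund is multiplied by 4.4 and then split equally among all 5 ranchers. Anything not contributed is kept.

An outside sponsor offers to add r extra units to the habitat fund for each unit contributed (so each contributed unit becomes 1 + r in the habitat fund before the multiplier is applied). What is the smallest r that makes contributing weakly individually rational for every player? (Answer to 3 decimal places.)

0.136

With matching at rate r, one contributed unit becomes (1 + r) in the habitat fund and returns 4.4 × (1 + r) / 5 to the contributor.
Setting this equal to 1: 1 + r = 5/4.4 = 1.1364.
So the minimum matching rate is r = 1.1364 − 1 = 0.136.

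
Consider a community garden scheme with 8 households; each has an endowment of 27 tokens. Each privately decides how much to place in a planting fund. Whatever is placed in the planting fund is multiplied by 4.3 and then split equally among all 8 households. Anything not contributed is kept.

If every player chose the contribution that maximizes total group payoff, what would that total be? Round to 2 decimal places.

928.80 tokens

Each contributed unit returns 4.300 to the group as a whole (0.5375 to each of 8 players), which exceeds 1, so the social optimum is full contribution: group total = 4.300 × 216 = 928.80.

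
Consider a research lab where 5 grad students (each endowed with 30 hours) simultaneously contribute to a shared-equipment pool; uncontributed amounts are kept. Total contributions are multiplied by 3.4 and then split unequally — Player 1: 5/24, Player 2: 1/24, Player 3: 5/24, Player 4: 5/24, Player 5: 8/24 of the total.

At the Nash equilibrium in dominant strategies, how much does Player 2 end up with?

For player j, contributing a unit is worthwhile iff 3.4 × (j's share) ≥ 1, i.e. iff j's share is at least 0.2941.
Player 5 alone (share 8/24) is above the threshold, contributing 30; the remaining 4 contribute 0. Total contributed: 30.
Player 2 keeps 30 and receives 3.4 × 30 × 1/24 = 4.25 from the shared-equipment pool, for a payoff of 34.25.

34.25 hours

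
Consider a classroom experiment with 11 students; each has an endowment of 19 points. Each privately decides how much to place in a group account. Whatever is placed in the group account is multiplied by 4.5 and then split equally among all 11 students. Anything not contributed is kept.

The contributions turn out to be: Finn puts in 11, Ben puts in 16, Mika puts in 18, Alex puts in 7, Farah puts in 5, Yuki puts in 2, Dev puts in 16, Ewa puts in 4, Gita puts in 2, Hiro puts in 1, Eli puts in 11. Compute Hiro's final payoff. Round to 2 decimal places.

56.05 points

Total contributed: 11 + 16 + 18 + 7 + 5 + 2 + 16 + 4 + 2 + 1 + 11 = 93.
Each receives 4.5 × 93 / 11 = 38.05 from the group account.
Hiro keeps 19 − 1 = 18, so Hiro's payoff is 18 + 38.05 = 56.05.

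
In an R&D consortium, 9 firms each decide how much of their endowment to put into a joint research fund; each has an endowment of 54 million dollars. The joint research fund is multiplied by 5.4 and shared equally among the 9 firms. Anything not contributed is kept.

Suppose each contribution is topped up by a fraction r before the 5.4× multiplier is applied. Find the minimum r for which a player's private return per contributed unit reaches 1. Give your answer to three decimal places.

With matching at rate r, one contributed unit becomes (1 + r) in the joint research fund and returns 5.4 × (1 + r) / 9 to the contributor.
Setting this equal to 1: 1 + r = 9/5.4 = 1.6667.
So the minimum matching rate is r = 1.6667 − 1 = 0.667.

0.667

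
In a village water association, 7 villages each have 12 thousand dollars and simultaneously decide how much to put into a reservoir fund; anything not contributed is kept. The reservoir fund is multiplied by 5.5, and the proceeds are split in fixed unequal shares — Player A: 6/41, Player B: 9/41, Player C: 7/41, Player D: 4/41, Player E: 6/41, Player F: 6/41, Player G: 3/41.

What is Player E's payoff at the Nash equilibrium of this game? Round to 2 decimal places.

21.66 thousand dollars

Each unit j contributes comes back to j as 5.5 × (j's share), so j prefers to contribute only if that share exceeds 1/5.5 = 0.1818; otherwise keeping the unit dominates.
Player B alone (share 9/41) is above the threshold, contributing 12; the remaining 6 contribute 0. Total contributed: 12.
Player E keeps 12 and receives 5.5 × 12 × 6/41 = 9.66 from the reservoir fund, for a payoff of 21.66.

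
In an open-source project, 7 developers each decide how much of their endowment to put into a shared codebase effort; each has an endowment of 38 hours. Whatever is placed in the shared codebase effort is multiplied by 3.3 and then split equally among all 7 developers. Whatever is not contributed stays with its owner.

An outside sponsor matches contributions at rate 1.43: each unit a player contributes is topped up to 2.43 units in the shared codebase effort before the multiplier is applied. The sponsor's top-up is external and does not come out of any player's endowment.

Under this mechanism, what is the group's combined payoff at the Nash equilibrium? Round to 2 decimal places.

2133.05 hours

The effective private return per unit is now 3.3 × 2.43 / 7 = 1.1456 > 1, so every player's dominant strategy flips to full contribution.
So the Nash equilibrium is full contribution by all 7; the group earns 3.3 × 2.43 × 266 = 2133.05.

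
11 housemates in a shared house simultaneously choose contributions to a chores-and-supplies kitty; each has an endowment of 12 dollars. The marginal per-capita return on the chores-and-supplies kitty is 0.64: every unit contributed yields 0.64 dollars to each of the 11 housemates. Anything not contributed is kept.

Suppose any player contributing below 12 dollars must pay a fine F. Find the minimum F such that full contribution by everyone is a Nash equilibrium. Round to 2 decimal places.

4.32 dollars

Given the others contribute fully, the best deviation is to contribute 0 (any partial contribution still incurs the fine and gives up units whose private return 0.64 is below 1).
Deviating from 12 to 0 saves 12 dollars but forfeits the deviator's share of the drop in the chores-and-supplies kitty: 0.64 × 12 = 7.68.
So the deviation gain is 12 − 7.68 = 4.32, and the fine must be at least 4.32 dollars to wipe it out.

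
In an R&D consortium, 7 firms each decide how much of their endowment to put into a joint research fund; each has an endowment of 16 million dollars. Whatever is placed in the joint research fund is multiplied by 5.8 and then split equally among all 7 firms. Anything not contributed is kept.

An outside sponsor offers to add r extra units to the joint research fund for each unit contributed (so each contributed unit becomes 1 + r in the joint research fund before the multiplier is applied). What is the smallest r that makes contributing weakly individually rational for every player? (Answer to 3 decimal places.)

With matching at rate r, one contributed unit becomes (1 + r) in the joint research fund and returns 5.8 × (1 + r) / 7 to the contributor.
Setting this equal to 1: 1 + r = 7/5.8 = 1.2069.
So the minimum matching rate is r = 1.2069 − 1 = 0.207.

0.207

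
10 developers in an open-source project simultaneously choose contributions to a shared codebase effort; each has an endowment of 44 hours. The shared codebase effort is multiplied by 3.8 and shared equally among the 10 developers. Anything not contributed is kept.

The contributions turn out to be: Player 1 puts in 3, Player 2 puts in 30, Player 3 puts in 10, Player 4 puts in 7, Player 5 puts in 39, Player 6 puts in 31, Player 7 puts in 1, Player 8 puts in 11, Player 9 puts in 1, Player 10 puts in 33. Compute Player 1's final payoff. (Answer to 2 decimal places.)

104.08 hours

Total contributed: 3 + 30 + 10 + 7 + 39 + 31 + 1 + 11 + 1 + 33 = 166.
Each receives 3.8 × 166 / 10 = 63.08 from the shared codebase effort.
Player 1 keeps 44 − 3 = 41, so Player 1's payoff is 41 + 63.08 = 104.08.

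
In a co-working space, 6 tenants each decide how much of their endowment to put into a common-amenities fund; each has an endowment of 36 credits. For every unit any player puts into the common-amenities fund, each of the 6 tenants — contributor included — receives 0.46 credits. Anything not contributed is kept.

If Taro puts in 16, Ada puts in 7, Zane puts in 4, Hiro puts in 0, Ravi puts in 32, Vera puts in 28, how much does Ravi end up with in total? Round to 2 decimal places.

Total contributed: 16 + 7 + 4 + 0 + 32 + 28 = 87.
Each receives 0.46 × 87 = 40.02 from the common-amenities fund.
Ravi keeps 36 − 32 = 4, so Ravi's payoff is 4 + 40.02 = 44.02.

44.02 credits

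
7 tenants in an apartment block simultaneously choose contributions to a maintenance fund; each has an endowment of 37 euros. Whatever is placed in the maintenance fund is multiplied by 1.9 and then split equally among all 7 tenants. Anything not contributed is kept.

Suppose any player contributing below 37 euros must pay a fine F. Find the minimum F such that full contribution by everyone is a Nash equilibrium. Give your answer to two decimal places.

Given the others contribute fully, the best deviation is to contribute 0 (any partial contribution still incurs the fine and gives up units whose private return 0.2714 is below 1).
Deviating from 37 to 0 saves 37 euros but forfeits the deviator's share of the drop in the maintenance fund: 1.9/7 × 37 = 10.04.
So the deviation gain is 37 − 10.04 = 26.96, and the fine must be at least 26.96 euros to wipe it out.

26.96 euros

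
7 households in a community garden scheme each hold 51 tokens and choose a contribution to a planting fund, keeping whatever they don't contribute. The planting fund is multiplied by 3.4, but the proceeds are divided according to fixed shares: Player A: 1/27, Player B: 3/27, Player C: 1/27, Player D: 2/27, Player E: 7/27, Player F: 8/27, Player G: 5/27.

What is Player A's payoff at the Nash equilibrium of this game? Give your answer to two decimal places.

For player j, contributing a unit is worthwhile iff 3.4 × (j's share) ≥ 1, i.e. iff j's share is at least 0.2941.
Only Player F (8/27) clears that bar, contributing 51; the remaining 6 contribute 0. Total contributed: 51.
Player A keeps 51 and receives 3.4 × 51 × 1/27 = 6.42 from the planting fund, for a payoff of 57.42.

57.42 tokens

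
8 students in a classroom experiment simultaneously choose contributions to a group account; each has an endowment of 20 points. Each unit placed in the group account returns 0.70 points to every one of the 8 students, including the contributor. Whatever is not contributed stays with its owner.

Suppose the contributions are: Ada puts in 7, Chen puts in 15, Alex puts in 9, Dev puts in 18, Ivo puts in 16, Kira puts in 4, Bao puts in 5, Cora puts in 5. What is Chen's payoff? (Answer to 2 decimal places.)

Total contributed: 7 + 15 + 9 + 18 + 16 + 4 + 5 + 5 = 79.
Each receives 0.70 × 79 = 55.30 from the group account.
Chen keeps 20 − 15 = 5, so Chen's payoff is 5 + 55.30 = 60.30.

60.30 points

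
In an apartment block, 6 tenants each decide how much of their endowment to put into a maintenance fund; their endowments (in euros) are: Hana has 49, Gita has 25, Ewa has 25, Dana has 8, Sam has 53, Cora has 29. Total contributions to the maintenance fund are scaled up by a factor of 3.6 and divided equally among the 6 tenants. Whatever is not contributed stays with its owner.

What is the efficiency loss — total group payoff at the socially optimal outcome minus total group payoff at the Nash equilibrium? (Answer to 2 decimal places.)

The private return per contributed unit is 3.6/6 = 0.6000 < 1 for every player regardless of endowment, so the Nash equilibrium is zero contribution and the group total is Σ E_j = 49 + 25 + 25 + 8 + 53 + 29 = 189.
Each contributed unit returns 3.600 to the group, so the social optimum is full contribution by everyone: group total = 3.600 × 189 = 680.40.
Efficiency loss = (3.600 − 1) × 189 = 491.40.

491.40 euros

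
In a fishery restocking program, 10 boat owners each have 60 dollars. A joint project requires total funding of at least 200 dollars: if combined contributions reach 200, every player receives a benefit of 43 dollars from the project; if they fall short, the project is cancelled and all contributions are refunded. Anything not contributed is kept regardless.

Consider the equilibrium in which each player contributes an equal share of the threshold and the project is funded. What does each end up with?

83 dollars

Equal share of the threshold: 200/10 = 20.
At this profile no one gains by cutting their contribution: any cut drops the total below 200, the project is cancelled, contributions are refunded, and the deviator ends with 60, which is less than 60 − 20 + 43 = 83. Contributing more than 20 just wastes the excess. So contributing exactly 20 is a best response.
Each player's payoff: 60 − 20 + 43 = 83.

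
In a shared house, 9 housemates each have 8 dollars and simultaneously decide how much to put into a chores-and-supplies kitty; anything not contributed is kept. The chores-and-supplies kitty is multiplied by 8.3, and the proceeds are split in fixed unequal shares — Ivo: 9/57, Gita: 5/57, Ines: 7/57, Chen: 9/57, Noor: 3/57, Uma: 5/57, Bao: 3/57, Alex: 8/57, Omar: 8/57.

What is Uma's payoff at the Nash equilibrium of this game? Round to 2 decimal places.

37.12 dollars

For player j, contributing a unit is worthwhile iff 8.3 × (j's share) ≥ 1, i.e. iff j's share is at least 0.1205.
The shares above 0.1205 belong to Ivo, Ines, Chen, Alex and Omar, contributing 8 each; the remaining 4 contribute 0. Total contributed: 40.
Uma keeps 8 and receives 8.3 × 40 × 5/57 = 29.12 from the chores-and-supplies kitty, for a payoff of 37.12.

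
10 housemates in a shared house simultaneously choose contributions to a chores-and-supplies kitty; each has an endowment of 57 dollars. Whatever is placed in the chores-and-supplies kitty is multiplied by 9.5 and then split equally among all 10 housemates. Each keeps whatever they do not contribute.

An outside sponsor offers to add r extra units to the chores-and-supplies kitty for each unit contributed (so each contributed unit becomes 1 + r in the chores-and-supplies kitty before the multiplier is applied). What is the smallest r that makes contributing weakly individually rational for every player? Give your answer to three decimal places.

With matching at rate r, one contributed unit becomes (1 + r) in the chores-and-supplies kitty and returns 9.5 × (1 + r) / 10 to the contributor.
Setting this equal to 1: 1 + r = 10/9.5 = 1.0526.
So the minimum matching rate is r = 1.0526 − 1 = 0.053.

0.053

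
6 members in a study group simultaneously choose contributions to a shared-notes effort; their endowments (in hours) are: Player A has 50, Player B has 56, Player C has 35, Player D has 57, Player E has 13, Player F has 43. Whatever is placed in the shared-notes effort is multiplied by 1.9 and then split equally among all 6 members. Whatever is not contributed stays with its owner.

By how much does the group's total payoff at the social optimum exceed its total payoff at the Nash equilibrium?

228.60 hours

The private return per contributed unit is 1.9/6 = 0.3167 < 1 for every player regardless of endowment, so the Nash equilibrium is zero contribution and the group total is Σ E_j = 50 + 56 + 35 + 57 + 13 + 43 = 254.
Each contributed unit returns 1.900 to the group, so the social optimum is full contribution by everyone: group total = 1.900 × 254 = 482.60.
Efficiency loss = (1.900 − 1) × 254 = 228.60.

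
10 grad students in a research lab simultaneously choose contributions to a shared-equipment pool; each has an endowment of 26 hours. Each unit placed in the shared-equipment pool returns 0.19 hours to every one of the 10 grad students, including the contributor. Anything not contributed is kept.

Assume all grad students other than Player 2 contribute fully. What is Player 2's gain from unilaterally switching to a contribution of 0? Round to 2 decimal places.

21.06 hours

Switching from a contribution of 26 to 0 lets Player 2 keep an extra 26 hours, but lowers the shared-equipment pool by 26, which costs Player 2 their own share of that drop: 0.19 × 26 = 4.94.
Net gain = 26 − 4.94 = 21.06. The private return per contributed unit (0.19) is below 1, so free-riding is indeed the best response regardless of what the others do.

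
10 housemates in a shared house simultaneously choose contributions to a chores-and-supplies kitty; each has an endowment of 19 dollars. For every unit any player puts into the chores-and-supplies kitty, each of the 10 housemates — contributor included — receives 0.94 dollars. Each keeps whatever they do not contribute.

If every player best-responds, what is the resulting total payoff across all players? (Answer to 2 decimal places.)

190.00 dollars

The private return per contributed unit is 0.94 < 1, so contributing 0 is dominant for every player. At the Nash equilibrium everyone keeps their 19, and the group total is 10 × 19 = 190.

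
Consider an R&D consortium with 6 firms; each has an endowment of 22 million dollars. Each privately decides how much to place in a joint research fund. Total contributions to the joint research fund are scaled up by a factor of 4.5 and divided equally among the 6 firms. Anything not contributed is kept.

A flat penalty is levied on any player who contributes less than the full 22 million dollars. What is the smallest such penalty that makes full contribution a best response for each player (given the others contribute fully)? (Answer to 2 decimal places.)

Given the others contribute fully, the best deviation is to contribute 0 (any partial contribution still incurs the fine and gives up units whose private return 0.7500 is below 1).
Deviating from 22 to 0 saves 22 million dollars but forfeits the deviator's share of the drop in the joint research fund: 4.5/6 × 22 = 16.50.
So the deviation gain is 22 − 16.50 = 5.50, and the fine must be at least 5.50 million dollars to wipe it out.

5.50 million dollars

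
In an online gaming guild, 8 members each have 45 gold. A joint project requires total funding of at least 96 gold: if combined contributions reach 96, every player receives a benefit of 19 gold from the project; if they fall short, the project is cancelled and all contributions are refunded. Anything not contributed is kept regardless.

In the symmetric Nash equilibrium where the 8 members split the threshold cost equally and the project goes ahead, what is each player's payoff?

Equal share of the threshold: 96/8 = 12.
At this profile no one gains by cutting their contribution: any cut drops the total below 96, the project is cancelled, contributions are refunded, and the deviator ends with 45, which is less than 45 − 12 + 19 = 52. Contributing more than 12 just wastes the excess. So contributing exactly 12 is a best response.
Each player's payoff: 45 − 12 + 19 = 52.

52 gold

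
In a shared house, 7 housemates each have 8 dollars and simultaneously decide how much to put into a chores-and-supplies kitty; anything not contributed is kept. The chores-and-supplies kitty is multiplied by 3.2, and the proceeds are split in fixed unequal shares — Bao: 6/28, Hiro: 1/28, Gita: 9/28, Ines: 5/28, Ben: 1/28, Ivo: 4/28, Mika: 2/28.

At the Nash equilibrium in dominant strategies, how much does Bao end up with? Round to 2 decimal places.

Player j's private return per contributed unit is 3.2 × (j's share). Contributing is weakly dominant for j when that share is at least 1/3.2 = 0.3125, and contributing 0 is dominant otherwise.
Gita alone (share 9/28) is above the threshold, contributing 8; the remaining 6 contribute 0. Total contributed: 8.
Bao keeps 8 and receives 3.2 × 8 × 6/28 = 5.49 from the chores-and-supplies kitty, for a payoff of 13.49.

13.49 dollars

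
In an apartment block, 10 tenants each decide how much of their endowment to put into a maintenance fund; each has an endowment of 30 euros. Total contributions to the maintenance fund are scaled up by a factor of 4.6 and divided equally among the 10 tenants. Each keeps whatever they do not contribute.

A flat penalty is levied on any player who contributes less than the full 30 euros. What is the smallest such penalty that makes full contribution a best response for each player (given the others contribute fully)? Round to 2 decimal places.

Given the others contribute fully, the best deviation is to contribute 0 (any partial contribution still incurs the fine and gives up units whose private return 0.4600 is below 1).
Deviating from 30 to 0 saves 30 euros but forfeits the deviator's share of the drop in the maintenance fund: 4.6/10 × 30 = 13.80.
So the deviation gain is 30 − 13.80 = 16.20, and the fine must be at least 16.20 euros to wipe it out.

16.20 euros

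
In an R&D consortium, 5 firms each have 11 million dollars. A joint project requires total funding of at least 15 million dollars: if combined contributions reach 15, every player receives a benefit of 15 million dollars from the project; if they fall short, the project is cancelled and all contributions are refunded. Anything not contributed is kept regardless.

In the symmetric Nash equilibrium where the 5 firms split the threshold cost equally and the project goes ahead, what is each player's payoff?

23 million dollars

Equal share of the threshold: 15/5 = 3.
At this profile no one gains by cutting their contribution: any cut drops the total below 15, the project is cancelled, contributions are refunded, and the deviator ends with 11, which is less than 11 − 3 + 15 = 23. Contributing more than 3 just wastes the excess. So contributing exactly 3 is a best response.
Each player's payoff: 11 − 3 + 15 = 23.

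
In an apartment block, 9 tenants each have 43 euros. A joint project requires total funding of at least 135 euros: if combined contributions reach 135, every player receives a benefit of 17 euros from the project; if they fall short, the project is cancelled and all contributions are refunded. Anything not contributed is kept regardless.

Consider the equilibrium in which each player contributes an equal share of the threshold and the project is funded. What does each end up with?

Equal share of the threshold: 135/9 = 15.
At this profile no one gains by cutting their contribution: any cut drops the total below 135, the project is cancelled, contributions are refunded, and the deviator ends with 43, which is less than 43 − 15 + 17 = 45. Contributing more than 15 just wastes the excess. So contributing exactly 15 is a best response.
Each player's payoff: 43 − 15 + 17 = 45.

45 euros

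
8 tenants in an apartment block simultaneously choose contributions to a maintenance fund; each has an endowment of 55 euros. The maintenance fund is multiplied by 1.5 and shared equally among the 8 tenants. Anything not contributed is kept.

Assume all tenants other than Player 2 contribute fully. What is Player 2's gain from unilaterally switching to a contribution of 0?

Switching from a contribution of 55 to 0 lets Player 2 keep an extra 55 euros, but lowers the maintenance fund by 55, which costs Player 2 their own share of that drop: 1.5/8 × 55 = 10.31.
Net gain = 55 − 10.31 = 44.69. The private return per contributed unit (0.1875) is below 1, so free-riding is indeed the best response regardless of what the others do.

44.69 euros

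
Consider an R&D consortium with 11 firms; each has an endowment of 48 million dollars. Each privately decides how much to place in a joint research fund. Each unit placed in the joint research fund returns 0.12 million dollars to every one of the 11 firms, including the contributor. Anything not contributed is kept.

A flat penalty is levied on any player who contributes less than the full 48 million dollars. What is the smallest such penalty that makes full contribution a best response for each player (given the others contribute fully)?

Given the others contribute fully, the best deviation is to contribute 0 (any partial contribution still incurs the fine and gives up units whose private return 0.12 is below 1).
Deviating from 48 to 0 saves 48 million dollars but forfeits the deviator's share of the drop in the joint research fund: 0.12 × 48 = 5.76.
So the deviation gain is 48 − 5.76 = 42.24, and the fine must be at least 42.24 million dollars to wipe it out.

42.24 million dollars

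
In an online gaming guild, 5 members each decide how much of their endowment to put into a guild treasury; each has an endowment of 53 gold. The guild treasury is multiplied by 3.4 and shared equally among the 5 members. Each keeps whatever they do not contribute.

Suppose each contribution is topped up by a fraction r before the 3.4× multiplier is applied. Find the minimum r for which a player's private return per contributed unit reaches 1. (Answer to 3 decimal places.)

0.471

With matching at rate r, one contributed unit becomes (1 + r) in the guild treasury and returns 3.4 × (1 + r) / 5 to the contributor.
Setting this equal to 1: 1 + r = 5/3.4 = 1.4706.
So the minimum matching rate is r = 1.4706 − 1 = 0.471.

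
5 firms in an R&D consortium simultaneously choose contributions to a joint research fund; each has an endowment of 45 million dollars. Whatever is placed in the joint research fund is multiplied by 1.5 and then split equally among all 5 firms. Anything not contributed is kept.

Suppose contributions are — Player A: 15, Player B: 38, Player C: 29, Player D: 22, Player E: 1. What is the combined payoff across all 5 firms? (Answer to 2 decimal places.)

277.50 million dollars

Total contributed: 15 + 38 + 29 + 22 + 1 = 105; total kept: 5 × 45 − 105 = 120.
The joint research fund pays out 1.5 × 105 = 157.50 in aggregate.
Group total = 120 + 157.50 = 277.50.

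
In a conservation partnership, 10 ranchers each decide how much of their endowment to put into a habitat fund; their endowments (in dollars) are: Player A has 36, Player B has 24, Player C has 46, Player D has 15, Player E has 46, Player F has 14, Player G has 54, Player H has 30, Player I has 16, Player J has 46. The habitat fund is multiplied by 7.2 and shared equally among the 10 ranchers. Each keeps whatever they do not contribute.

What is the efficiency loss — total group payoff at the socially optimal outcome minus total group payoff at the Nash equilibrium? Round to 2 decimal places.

2027.40 dollars

The private return per contributed unit is 7.2/10 = 0.7200 < 1 for every player regardless of endowment, so the Nash equilibrium is zero contribution and the group total is Σ E_j = 36 + 24 + 46 + 15 + 46 + 14 + 54 + 30 + 16 + 46 = 327.
Each contributed unit returns 7.200 to the group, so the social optimum is full contribution by everyone: group total = 7.200 × 327 = 2354.40.
Efficiency loss = (7.200 − 1) × 327 = 2027.40.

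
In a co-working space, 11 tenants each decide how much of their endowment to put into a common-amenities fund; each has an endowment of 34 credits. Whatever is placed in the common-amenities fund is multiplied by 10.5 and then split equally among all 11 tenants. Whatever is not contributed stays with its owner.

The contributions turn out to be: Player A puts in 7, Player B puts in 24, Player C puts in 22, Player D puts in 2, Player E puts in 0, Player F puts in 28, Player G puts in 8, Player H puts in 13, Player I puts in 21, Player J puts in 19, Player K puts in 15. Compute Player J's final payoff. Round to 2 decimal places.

Total contributed: 7 + 24 + 22 + 2 + 0 + 28 + 8 + 13 + 21 + 19 + 15 = 159.
Each receives 10.5 × 159 / 11 = 151.77 from the common-amenities fund.
Player J keeps 34 − 19 = 15, so Player J's payoff is 15 + 151.77 = 166.77.

166.77 credits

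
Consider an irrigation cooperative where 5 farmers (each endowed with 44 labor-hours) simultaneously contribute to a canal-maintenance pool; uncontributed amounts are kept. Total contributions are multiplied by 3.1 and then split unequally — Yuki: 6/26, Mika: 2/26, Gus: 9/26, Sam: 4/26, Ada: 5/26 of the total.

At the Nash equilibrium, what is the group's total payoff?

Each unit j contributes comes back to j as 3.1 × (j's share), so j prefers to contribute only if that share exceeds 1/3.1 = 0.3226; otherwise keeping the unit dominates.
The only share above 0.3226 is Gus's 9/26, contributing 44; the remaining 4 contribute 0. Total contributed: 44.
The canal-maintenance pool pays out 3.1 × 44 = 136.40 in total (split across the unequal shares, but the aggregate is all that matters for the group sum).
The 4 free-riders keep 44 each, adding 176. Group total = 176 + 136.40 = 312.40.

312.40 labor-hours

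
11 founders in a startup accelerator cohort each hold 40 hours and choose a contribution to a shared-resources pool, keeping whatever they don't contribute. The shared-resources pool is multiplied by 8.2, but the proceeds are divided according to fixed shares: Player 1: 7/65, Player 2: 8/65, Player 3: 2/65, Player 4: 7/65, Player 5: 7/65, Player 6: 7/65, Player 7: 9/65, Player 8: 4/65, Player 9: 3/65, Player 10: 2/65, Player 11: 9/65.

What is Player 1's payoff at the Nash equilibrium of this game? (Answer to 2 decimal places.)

145.97 hours

For player j, contributing a unit is worthwhile iff 8.2 × (j's share) ≥ 1, i.e. iff j's share is at least 0.1220.
Player 2, Player 7 and Player 11 are above the threshold, contributing 40 each; the remaining 8 contribute 0. Total contributed: 120.
Player 1 keeps 40 and receives 8.2 × 120 × 7/65 = 105.97 from the shared-resources pool, for a payoff of 145.97.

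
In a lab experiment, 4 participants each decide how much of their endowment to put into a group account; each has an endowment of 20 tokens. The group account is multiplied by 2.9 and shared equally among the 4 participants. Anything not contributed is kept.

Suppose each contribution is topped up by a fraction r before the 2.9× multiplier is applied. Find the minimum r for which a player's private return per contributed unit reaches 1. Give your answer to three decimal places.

0.379

With matching at rate r, one contributed unit becomes (1 + r) in the group account and returns 2.9 × (1 + r) / 4 to the contributor.
Setting this equal to 1: 1 + r = 4/2.9 = 1.3793.
So the minimum matching rate is r = 1.3793 − 1 = 0.379.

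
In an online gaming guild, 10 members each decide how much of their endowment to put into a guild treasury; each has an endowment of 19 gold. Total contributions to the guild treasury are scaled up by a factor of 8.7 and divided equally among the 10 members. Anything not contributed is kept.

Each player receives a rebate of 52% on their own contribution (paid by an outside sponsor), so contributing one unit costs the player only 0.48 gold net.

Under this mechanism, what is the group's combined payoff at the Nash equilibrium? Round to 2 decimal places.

The effective private return per unit is now (8.7/10) / 0.48 = 1.8125 > 1, so every player's dominant strategy flips to full contribution.
So the Nash equilibrium is full contribution by all 10; the group earns 10 × (19 × 0.52 + 8.7 × 19) = 1751.80.

1751.80 gold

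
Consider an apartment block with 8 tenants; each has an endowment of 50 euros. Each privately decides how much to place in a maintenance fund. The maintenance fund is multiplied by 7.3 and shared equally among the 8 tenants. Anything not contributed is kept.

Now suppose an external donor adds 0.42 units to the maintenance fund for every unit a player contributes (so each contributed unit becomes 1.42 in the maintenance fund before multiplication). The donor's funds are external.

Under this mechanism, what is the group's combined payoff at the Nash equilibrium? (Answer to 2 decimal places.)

The effective private return per unit is now 7.3 × 1.42 / 8 = 1.2958 > 1, so every player's dominant strategy flips to full contribution.
At the Nash equilibrium everyone contributes 50. Group total payoff = 7.3 × 1.42 × 400 = 4146.40.

4146.40 euros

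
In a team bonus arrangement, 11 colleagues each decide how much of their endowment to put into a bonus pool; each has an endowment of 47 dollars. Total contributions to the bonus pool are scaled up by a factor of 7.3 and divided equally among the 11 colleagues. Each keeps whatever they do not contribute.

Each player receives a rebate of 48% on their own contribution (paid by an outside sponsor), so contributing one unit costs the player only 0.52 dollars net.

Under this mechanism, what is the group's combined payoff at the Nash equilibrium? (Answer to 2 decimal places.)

4022.26 dollars

With the mechanism, a contributed unit returns (7.3/11) / 0.52 = 1.2762 per unit of net cost to the contributor — now above 1 — so contributing fully is weakly dominant for every player.
So the Nash equilibrium is full contribution by all 11; the group earns 11 × (47 × 0.48 + 7.3 × 47) = 4022.26.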